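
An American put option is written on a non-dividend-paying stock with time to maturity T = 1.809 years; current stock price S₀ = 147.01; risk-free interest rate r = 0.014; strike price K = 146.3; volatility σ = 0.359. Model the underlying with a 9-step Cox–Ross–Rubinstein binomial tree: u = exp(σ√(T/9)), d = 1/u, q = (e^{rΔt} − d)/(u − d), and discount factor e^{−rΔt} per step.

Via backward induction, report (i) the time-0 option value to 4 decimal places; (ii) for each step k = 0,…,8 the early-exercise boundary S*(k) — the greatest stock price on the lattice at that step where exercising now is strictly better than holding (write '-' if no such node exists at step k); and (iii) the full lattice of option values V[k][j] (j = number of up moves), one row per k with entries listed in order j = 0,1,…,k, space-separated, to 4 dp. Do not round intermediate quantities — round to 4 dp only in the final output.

price = 26.6153
boundary = - - - - 77.2231 65.7426 77.2231 90.7083 106.5484
tree:
26.6153
35.3118 16.9120
45.5696 23.8900 9.0994
57.0367 32.8380 13.8852 3.7262
69.0769 43.7240 20.6888 6.2522 0.8838
80.5574 56.1143 29.9342 10.3274 1.6677 0.0000
90.3310 69.0769 41.7499 16.7132 3.1470 0.0000 0.0000
98.6517 80.5574 55.5917 26.3019 5.9384 0.0000 0.0000 0.0000
105.7354 90.3310 69.0769 39.7516 11.2058 0.0000 0.0000 0.0000 0.0000
111.7660 98.6517 80.5574 55.5917 21.1454 0.0000 0.0000 0.0000 0.0000 0.0000

params: Δt=0.20100 u=1.17463 d=0.85133 q=0.46857 e^(-rΔt)=0.99719
t_9 payoffs: 111.7660 98.6517 80.5574 55.5917 21.1454 0.0000 0.0000 0.0000 0.0000 0.0000
t_8: node(8,0) S=40.5646 payoff=105.7354 vs cont=105.3243 → 105.7354 [stop]  node(8,1) S=55.9690 payoff=90.3310 vs cont=89.9199 → 90.3310 [stop]  node(8,2) S=77.2231 payoff=69.0769 vs cont=68.6658 → 69.0769 [stop]  node(8,3) S=106.5484 payoff=39.7516 vs cont=39.3405 → 39.7516 [stop]  node(8,4) S=147.0100 payoff=0.0000 vs cont=11.2058 → 11.2058 [wait]  node(8,5) S=202.8368 payoff=0.0000 vs cont=0.0000 → 0.0000 [wait]  node(8,6) S=279.8637 payoff=0.0000 vs cont=0.0000 → 0.0000 [wait]  node(8,7) S=386.1415 payoff=0.0000 vs cont=0.0000 → 0.0000 [wait]  node(8,8) S=532.7781 payoff=0.0000 vs cont=0.0000 → 0.0000 [wait]  ⇒ S*(8)=106.5484
t_7: node(7,0) S=47.6483 payoff=98.6517 vs cont=98.2406 → 98.6517 [stop]  node(7,1) S=65.7426 payoff=80.5574 vs cont=80.1462 → 80.5574 [stop]  node(7,2) S=90.7083 payoff=55.5917 vs cont=55.1806 → 55.5917 [stop]  node(7,3) S=125.1546 payoff=21.1454 vs cont=26.3019 → 26.3019 [wait]  node(7,4) S=172.6819 payoff=0.0000 vs cont=5.9384 → 5.9384 [wait]  node(7,5) S=238.2576 payoff=0.0000 vs cont=0.0000 → 0.0000 [wait]  node(7,6) S=328.7355 payoff=0.0000 vs cont=0.0000 → 0.0000 [wait]  node(7,7) S=453.5722 payoff=0.0000 vs cont=0.0000 → 0.0000 [wait]  ⇒ S*(7)=90.7083
t_6: node(6,0) S=55.9690 payoff=90.3310 vs cont=89.9199 → 90.3310 [stop]  node(6,1) S=77.2231 payoff=69.0769 vs cont=68.6658 → 69.0769 [stop]  node(6,2) S=106.5484 payoff=39.7516 vs cont=41.7499 → 41.7499 [wait]  node(6,3) S=147.0100 payoff=0.0000 vs cont=16.7132 → 16.7132 [wait]  node(6,4) S=202.8368 payoff=0.0000 vs cont=3.1470 → 3.1470 [wait]  node(6,5) S=279.8637 payoff=0.0000 vs cont=0.0000 → 0.0000 [wait]  node(6,6) S=386.1415 payoff=0.0000 vs cont=0.0000 → 0.0000 [wait]  ⇒ S*(6)=77.2231
t_5: node(5,0) S=65.7426 payoff=80.5574 vs cont=80.1462 → 80.5574 [stop]  node(5,1) S=90.7083 payoff=55.5917 vs cont=56.1143 → 56.1143 [wait]  node(5,2) S=125.1546 payoff=21.1454 vs cont=29.9342 → 29.9342 [wait]  node(5,3) S=172.6819 payoff=0.0000 vs cont=10.3274 → 10.3274 [wait]  node(5,4) S=238.2576 payoff=0.0000 vs cont=1.6677 → 1.6677 [wait]  node(5,5) S=328.7355 payoff=0.0000 vs cont=0.0000 → 0.0000 [wait]  ⇒ S*(5)=65.7426
t_4: node(4,0) S=77.2231 payoff=69.0769 vs cont=68.9100 → 69.0769 [stop]  node(4,1) S=106.5484 payoff=39.7516 vs cont=43.7240 → 43.7240 [wait]  node(4,2) S=147.0100 payoff=0.0000 vs cont=20.6888 → 20.6888 [wait]  node(4,3) S=202.8368 payoff=0.0000 vs cont=6.2522 → 6.2522 [wait]  node(4,4) S=279.8637 payoff=0.0000 vs cont=0.8838 → 0.8838 [wait]  ⇒ S*(4)=77.2231
t_3: node(3,0) S=90.7083 payoff=55.5917 vs cont=57.0367 → 57.0367 [wait]  node(3,1) S=125.1546 payoff=21.1454 vs cont=32.8380 → 32.8380 [wait]  node(3,2) S=172.6819 payoff=0.0000 vs cont=13.8852 → 13.8852 [wait]  node(3,3) S=238.2576 payoff=0.0000 vs cont=3.7262 → 3.7262 [wait]  ⇒ S*(3)=-
t_2: node(2,0) S=106.5484 payoff=39.7516 vs cont=45.5696 → 45.5696 [wait]  node(2,1) S=147.0100 payoff=0.0000 vs cont=23.8900 → 23.8900 [wait]  node(2,2) S=202.8368 payoff=0.0000 vs cont=9.0994 → 9.0994 [wait]  ⇒ S*(2)=-
t_1: node(1,0) S=125.1546 payoff=21.1454 vs cont=35.3118 → 35.3118 [wait]  node(1,1) S=172.6819 payoff=0.0000 vs cont=16.9120 → 16.9120 [wait]  ⇒ S*(1)=-
t_0: node(0,0) S=147.0100 payoff=0.0000 vs cont=26.6153 → 26.6153 [wait]  ⇒ S*(0)=-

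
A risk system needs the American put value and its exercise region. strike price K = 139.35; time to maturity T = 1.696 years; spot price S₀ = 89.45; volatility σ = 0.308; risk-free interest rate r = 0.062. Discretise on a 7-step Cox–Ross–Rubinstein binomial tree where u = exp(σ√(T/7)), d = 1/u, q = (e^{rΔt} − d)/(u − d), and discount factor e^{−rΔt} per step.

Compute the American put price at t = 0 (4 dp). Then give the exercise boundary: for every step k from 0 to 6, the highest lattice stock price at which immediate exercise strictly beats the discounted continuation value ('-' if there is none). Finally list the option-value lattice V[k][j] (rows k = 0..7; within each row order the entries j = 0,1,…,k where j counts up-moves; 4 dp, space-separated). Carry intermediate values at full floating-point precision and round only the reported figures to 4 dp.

price = 49.9000
boundary = 89.4500 76.8668 89.4500 104.0930 89.4500 104.0930 121.1332
tree:
49.9000
62.4832 35.6945
73.2962 49.9000 23.2047
82.5882 62.4832 35.2570 12.3987
90.5730 73.2962 49.9000 21.3694 4.2116
97.4346 82.5882 62.4832 35.2570 8.7591 0.0000
103.3310 90.5730 73.2962 49.9000 18.2168 0.0000 0.0000
108.3979 97.4346 82.5882 62.4832 35.2570 0.0000 0.0000 0.0000

params: Δt=0.24229 u=1.16370 d=0.85933 q=0.51190 e^(-rΔt)=0.98509
t_7 payoffs: 108.3979 97.4346 82.5882 62.4832 35.2570 0.0000 0.0000 0.0000
t_6: node(6,0) S=36.0190 payoff=103.3310 vs cont=101.2533 → 103.3310 [stop]  node(6,1) S=48.7770 payoff=90.5730 vs cont=88.4954 → 90.5730 [stop]  node(6,2) S=66.0538 payoff=73.2962 vs cont=71.2186 → 73.2962 [stop]  node(6,3) S=89.4500 payoff=49.9000 vs cont=47.8224 → 49.9000 [stop]  node(6,4) S=121.1332 payoff=18.2168 vs cont=16.9525 → 18.2168 [stop]  node(6,5) S=164.0385 payoff=0.0000 vs cont=0.0000 → 0.0000 [wait]  node(6,6) S=222.1410 payoff=0.0000 vs cont=0.0000 → 0.0000 [wait]  ⇒ S*(6)=121.1332
t_5: node(5,0) S=41.9154 payoff=97.4346 vs cont=95.3570 → 97.4346 [stop]  node(5,1) S=56.7618 payoff=82.5882 vs cont=80.5106 → 82.5882 [stop]  node(5,2) S=76.8668 payoff=62.4832 vs cont=60.4055 → 62.4832 [stop]  node(5,3) S=104.0930 payoff=35.2570 vs cont=33.1793 → 35.2570 [stop]  node(5,4) S=140.9628 payoff=0.0000 vs cont=8.7591 → 8.7591 [wait]  node(5,5) S=190.8918 payoff=0.0000 vs cont=0.0000 → 0.0000 [wait]  ⇒ S*(5)=104.0930
t_4: node(4,0) S=48.7770 payoff=90.5730 vs cont=88.4954 → 90.5730 [stop]  node(4,1) S=66.0538 payoff=73.2962 vs cont=71.2186 → 73.2962 [stop]  node(4,2) S=89.4500 payoff=49.9000 vs cont=47.8224 → 49.9000 [stop]  node(4,3) S=121.1332 payoff=18.2168 vs cont=21.3694 → 21.3694 [wait]  node(4,4) S=164.0385 payoff=0.0000 vs cont=4.2116 → 4.2116 [wait]  ⇒ S*(4)=89.4500
t_3: node(3,0) S=56.7618 payoff=82.5882 vs cont=80.5106 → 82.5882 [stop]  node(3,1) S=76.8668 payoff=62.4832 vs cont=60.4055 → 62.4832 [stop]  node(3,2) S=104.0930 payoff=35.2570 vs cont=34.7690 → 35.2570 [stop]  node(3,3) S=140.9628 payoff=0.0000 vs cont=12.3987 → 12.3987 [wait]  ⇒ S*(3)=104.0930
t_2: node(2,0) S=66.0538 payoff=73.2962 vs cont=71.2186 → 73.2962 [stop]  node(2,1) S=89.4500 payoff=49.9000 vs cont=47.8224 → 49.9000 [stop]  node(2,2) S=121.1332 payoff=18.2168 vs cont=23.2047 → 23.2047 [wait]  ⇒ S*(2)=89.4500
t_1: node(1,0) S=76.8668 payoff=62.4832 vs cont=60.4055 → 62.4832 [stop]  node(1,1) S=104.0930 payoff=35.2570 vs cont=35.6945 → 35.6945 [wait]  ⇒ S*(1)=76.8668
t_0: node(0,0) S=89.4500 payoff=49.9000 vs cont=48.0430 → 49.9000 [stop]  ⇒ S*(0)=89.4500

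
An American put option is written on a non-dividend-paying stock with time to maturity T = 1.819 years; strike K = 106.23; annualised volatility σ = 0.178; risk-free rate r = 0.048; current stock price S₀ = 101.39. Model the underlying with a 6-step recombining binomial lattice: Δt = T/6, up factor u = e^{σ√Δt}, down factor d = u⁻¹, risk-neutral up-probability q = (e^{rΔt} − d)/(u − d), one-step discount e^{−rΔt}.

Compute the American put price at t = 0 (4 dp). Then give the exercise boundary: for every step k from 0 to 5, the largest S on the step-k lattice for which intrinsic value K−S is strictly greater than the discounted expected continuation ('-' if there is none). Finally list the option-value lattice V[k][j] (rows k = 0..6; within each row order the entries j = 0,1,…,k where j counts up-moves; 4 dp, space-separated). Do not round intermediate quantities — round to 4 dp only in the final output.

price = 9.1172
boundary = - - 83.3425 91.9244 83.3425 91.9244
tree:
9.1172
14.7153 4.7832
22.8875 8.4258 1.9324
30.6682 14.3056 3.8431 0.4217
37.7225 22.8875 7.5054 0.9512 0.0000
44.1182 30.6682 14.3056 2.1457 0.0000 0.0000
49.9169 37.7225 22.8875 4.8400 0.0000 0.0000 0.0000

Δt=0.30317, u=1.10297, d=0.90664, q=0.55018, disc=e^(-rΔt)=0.98555
k=6 terminal: V=max(K-S,0) → 49.9169 37.7225 22.8875 4.8400 0.0000 0.0000 0.0000
k=5: j=0 S=62.1118 intr=44.1182 cont=42.5836 V=44.1182[EX]; j=1 S=75.5618 intr=30.6682 cont=29.1335 V=30.6682[EX]; j=2 S=91.9244 intr=14.3056 cont=12.7709 V=14.3056[EX]; j=3 S=111.8303 intr=0.0000 cont=2.1457 V=2.1457[hold]; j=4 S=136.0467 intr=0.0000 cont=0.0000 V=0.0000[hold]; j=5 S=165.5070 intr=0.0000 cont=0.0000 V=0.0000[hold]  S*(5)=91.9244
k=4: j=0 S=68.5075 intr=37.7225 cont=36.1878 V=37.7225[EX]; j=1 S=83.3425 intr=22.8875 cont=21.3528 V=22.8875[EX]; j=2 S=101.3900 intr=4.8400 cont=7.5054 V=7.5054[hold]; j=3 S=123.3456 intr=0.0000 cont=0.9512 V=0.9512[hold]; j=4 S=150.0556 intr=0.0000 cont=0.0000 V=0.0000[hold]  S*(4)=83.3425
k=3: j=0 S=75.5618 intr=30.6682 cont=29.1335 V=30.6682[EX]; j=1 S=91.9244 intr=14.3056 cont=14.2162 V=14.3056[EX]; j=2 S=111.8303 intr=0.0000 cont=3.8431 V=3.8431[hold]; j=3 S=136.0467 intr=0.0000 cont=0.4217 V=0.4217[hold]  S*(3)=91.9244
k=2: j=0 S=83.3425 intr=22.8875 cont=21.3528 V=22.8875[EX]; j=1 S=101.3900 intr=4.8400 cont=8.4258 V=8.4258[hold]; j=2 S=123.3456 intr=0.0000 cont=1.9324 V=1.9324[hold]  S*(2)=83.3425
k=1: j=0 S=91.9244 intr=14.3056 cont=14.7153 V=14.7153[hold]; j=1 S=111.8303 intr=0.0000 cont=4.7832 V=4.7832[hold]  S*(1)=-
k=0: j=0 S=101.3900 intr=4.8400 cont=9.1172 V=9.1172[hold]  S*(0)=-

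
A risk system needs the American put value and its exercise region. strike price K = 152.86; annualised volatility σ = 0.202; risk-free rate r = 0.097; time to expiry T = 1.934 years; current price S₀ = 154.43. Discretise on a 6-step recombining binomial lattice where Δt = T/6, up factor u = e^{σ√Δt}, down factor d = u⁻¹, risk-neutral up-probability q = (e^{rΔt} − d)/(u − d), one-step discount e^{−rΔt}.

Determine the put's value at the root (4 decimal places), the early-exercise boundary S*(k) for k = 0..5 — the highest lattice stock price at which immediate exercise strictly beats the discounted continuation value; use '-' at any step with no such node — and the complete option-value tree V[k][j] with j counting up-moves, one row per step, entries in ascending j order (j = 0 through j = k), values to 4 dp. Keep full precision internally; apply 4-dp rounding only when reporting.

params: Δt=0.32233 u=1.12152 d=0.89165 q=0.60953 e^(-rΔt)=0.96922
t_6 payoffs: 75.2547 55.2477 30.0827 0.0000 0.0000 0.0000 0.0000
t_5: node(5,0) S=87.0358 payoff=65.8242 vs cont=61.1188 → 65.8242 [stop]  node(5,1) S=109.4741 payoff=43.3859 vs cont=38.6805 → 43.3859 [stop]  node(5,2) S=137.6971 payoff=15.1629 vs cont=11.3849 → 15.1629 [stop]  node(5,3) S=173.1962 payoff=0.0000 vs cont=0.0000 → 0.0000 [wait]  node(5,4) S=217.8472 payoff=0.0000 vs cont=0.0000 → 0.0000 [wait]  node(5,5) S=274.0094 payoff=0.0000 vs cont=0.0000 → 0.0000 [wait]  ⇒ S*(5)=137.6971
t_4: node(4,0) S=97.6123 payoff=55.2477 vs cont=50.5423 → 55.2477 [stop]  node(4,1) S=122.7773 payoff=30.0827 vs cont=25.3773 → 30.0827 [stop]  node(4,2) S=154.4300 payoff=0.0000 vs cont=5.7385 → 5.7385 [wait]  node(4,3) S=194.2429 payoff=0.0000 vs cont=0.0000 → 0.0000 [wait]  node(4,4) S=244.3198 payoff=0.0000 vs cont=0.0000 → 0.0000 [wait]  ⇒ S*(4)=122.7773
t_3: node(3,0) S=109.4741 payoff=43.3859 vs cont=38.6805 → 43.3859 [stop]  node(3,1) S=137.6971 payoff=15.1629 vs cont=14.7750 → 15.1629 [stop]  node(3,2) S=173.1962 payoff=0.0000 vs cont=2.1717 → 2.1717 [wait]  node(3,3) S=217.8472 payoff=0.0000 vs cont=0.0000 → 0.0000 [wait]  ⇒ S*(3)=137.6971
t_2: node(2,0) S=122.7773 payoff=30.0827 vs cont=25.3773 → 30.0827 [stop]  node(2,1) S=154.4300 payoff=0.0000 vs cont=7.0214 → 7.0214 [wait]  node(2,2) S=194.2429 payoff=0.0000 vs cont=0.8219 → 0.8219 [wait]  ⇒ S*(2)=122.7773
t_1: node(1,0) S=137.6971 payoff=15.1629 vs cont=15.5329 → 15.5329 [wait]  node(1,1) S=173.1962 payoff=0.0000 vs cont=3.1429 → 3.1429 [wait]  ⇒ S*(1)=-
t_0: node(0,0) S=154.4300 payoff=0.0000 vs cont=7.7352 → 7.7352 [wait]  ⇒ S*(0)=-

price = 7.7352
boundary = - - 122.7773 137.6971 122.7773 137.6971
tree:
7.7352
15.5329 3.1429
30.0827 7.0214 0.8219
43.3859 15.1629 2.1717 0.0000
55.2477 30.0827 5.7385 0.0000 0.0000
65.8242 43.3859 15.1629 0.0000 0.0000 0.0000
75.2547 55.2477 30.0827 0.0000 0.0000 0.0000 0.0000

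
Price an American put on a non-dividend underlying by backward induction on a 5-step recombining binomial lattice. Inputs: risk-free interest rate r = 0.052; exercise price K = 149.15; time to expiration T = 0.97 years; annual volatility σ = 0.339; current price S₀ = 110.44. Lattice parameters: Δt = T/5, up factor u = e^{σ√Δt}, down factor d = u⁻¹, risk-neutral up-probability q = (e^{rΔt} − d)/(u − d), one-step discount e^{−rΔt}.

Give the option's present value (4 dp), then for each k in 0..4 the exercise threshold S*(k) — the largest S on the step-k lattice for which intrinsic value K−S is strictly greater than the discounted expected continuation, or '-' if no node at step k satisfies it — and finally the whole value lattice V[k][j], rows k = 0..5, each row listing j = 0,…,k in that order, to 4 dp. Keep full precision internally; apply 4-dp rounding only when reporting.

price = 40.0226
boundary = - 95.1218 81.9283 95.1218 110.4400
tree:
40.0226
54.0282 26.6406
67.2217 38.9304 14.7248
78.5853 54.0282 24.4188 5.1974
88.3727 67.2217 38.7100 10.4286 0.0000
96.8026 78.5853 54.0282 20.9250 0.0000 0.0000

Δt=0.19400  u=1.16104  d=0.86130  q=0.49657  discount=0.98996
step 5 (expiry): payoffs max(K−S,0) = 96.8026 78.5853 54.0282 20.9250 0.0000 0.0000
step 4: (k=4,j=0): S=60.7773, (K−S)⁺=88.3727, hold=86.8756 ⇒ V=88.3727 exercise | (k=4,j=1): S=81.9283, (K−S)⁺=67.2217, hold=65.7246 ⇒ V=67.2217 exercise | (k=4,j=2): S=110.4400, (K−S)⁺=38.7100, hold=37.2129 ⇒ V=38.7100 exercise | (k=4,j=3): S=148.8740, (K−S)⁺=0.2760, hold=10.4286 ⇒ V=10.4286 continue | (k=4,j=4): S=200.6834, (K−S)⁺=0.0000, hold=0.0000 ⇒ V=0.0000 continue  boundary S*=110.4400
step 3: (k=3,j=0): S=70.5647, (K−S)⁺=78.5853, hold=77.0882 ⇒ V=78.5853 exercise | (k=3,j=1): S=95.1218, (K−S)⁺=54.0282, hold=52.5311 ⇒ V=54.0282 exercise | (k=3,j=2): S=128.2250, (K−S)⁺=20.9250, hold=24.4188 ⇒ V=24.4188 continue | (k=3,j=3): S=172.8483, (K−S)⁺=0.0000, hold=5.1974 ⇒ V=5.1974 continue  boundary S*=95.1218
step 2: (k=2,j=0): S=81.9283, (K−S)⁺=67.2217, hold=65.7246 ⇒ V=67.2217 exercise | (k=2,j=1): S=110.4400, (K−S)⁺=38.7100, hold=38.9304 ⇒ V=38.9304 continue | (k=2,j=2): S=148.8740, (K−S)⁺=0.2760, hold=14.7248 ⇒ V=14.7248 continue  boundary S*=81.9283
step 1: (k=1,j=0): S=95.1218, (K−S)⁺=54.0282, hold=52.6395 ⇒ V=54.0282 exercise | (k=1,j=1): S=128.2250, (K−S)⁺=20.9250, hold=26.6406 ⇒ V=26.6406 continue  boundary S*=95.1218
step 0: (k=0,j=0): S=110.4400, (K−S)⁺=38.7100, hold=40.0226 ⇒ V=40.0226 continue  boundary S*=-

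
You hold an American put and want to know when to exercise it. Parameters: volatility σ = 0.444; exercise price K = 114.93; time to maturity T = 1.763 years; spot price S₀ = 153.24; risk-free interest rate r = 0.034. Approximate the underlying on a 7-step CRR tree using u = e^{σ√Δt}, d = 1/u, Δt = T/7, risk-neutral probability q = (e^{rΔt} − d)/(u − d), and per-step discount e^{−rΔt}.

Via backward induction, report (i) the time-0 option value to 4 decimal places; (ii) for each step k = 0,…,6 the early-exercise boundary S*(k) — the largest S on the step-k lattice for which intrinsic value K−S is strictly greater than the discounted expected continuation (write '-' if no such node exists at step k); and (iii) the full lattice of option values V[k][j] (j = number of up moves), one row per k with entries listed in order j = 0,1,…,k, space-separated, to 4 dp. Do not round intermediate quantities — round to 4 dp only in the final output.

price = 12.8154
boundary = - - - - 62.8476 50.2942 62.8476
tree:
12.8154
19.1102 5.7717
27.7109 9.5160 1.5476
38.8159 15.3792 2.9102 0.0000
52.0824 24.1899 5.4728 0.0000 0.0000
64.6358 36.5927 10.2917 0.0000 0.0000 0.0000
74.6817 52.0824 19.3539 0.0000 0.0000 0.0000 0.0000
82.7211 64.6358 36.3956 0.0000 0.0000 0.0000 0.0000 0.0000

Δt=0.25186  u=1.24960  d=0.80026  q=0.46366  discount=0.99147
step 7 (expiry): payoffs max(K−S,0) = 82.7211 64.6358 36.3956 0.0000 0.0000 0.0000 0.0000 0.0000
step 6: (k=6,j=0): S=40.2483, (K−S)⁺=74.6817, hold=73.7018 ⇒ V=74.6817 exercise | (k=6,j=1): S=62.8476, (K−S)⁺=52.0824, hold=51.1024 ⇒ V=52.0824 exercise | (k=6,j=2): S=98.1365, (K−S)⁺=16.7935, hold=19.3539 ⇒ V=19.3539 continue | (k=6,j=3): S=153.2400, (K−S)⁺=0.0000, hold=0.0000 ⇒ V=0.0000 continue | (k=6,j=4): S=239.2841, (K−S)⁺=0.0000, hold=0.0000 ⇒ V=0.0000 continue | (k=6,j=5): S=373.6418, (K−S)⁺=0.0000, hold=0.0000 ⇒ V=0.0000 continue | (k=6,j=6): S=583.4412, (K−S)⁺=0.0000, hold=0.0000 ⇒ V=0.0000 continue  boundary S*=62.8476
step 5: (k=5,j=0): S=50.2942, (K−S)⁺=64.6358, hold=63.6558 ⇒ V=64.6358 exercise | (k=5,j=1): S=78.5344, (K−S)⁺=36.3956, hold=36.5927 ⇒ V=36.5927 continue | (k=5,j=2): S=122.6313, (K−S)⁺=0.0000, hold=10.2917 ⇒ V=10.2917 continue | (k=5,j=3): S=191.4886, (K−S)⁺=0.0000, hold=0.0000 ⇒ V=0.0000 continue | (k=5,j=4): S=299.0092, (K−S)⁺=0.0000, hold=0.0000 ⇒ V=0.0000 continue | (k=5,j=5): S=466.9025, (K−S)⁺=0.0000, hold=0.0000 ⇒ V=0.0000 continue  boundary S*=50.2942
step 4: (k=4,j=0): S=62.8476, (K−S)⁺=52.0824, hold=51.1930 ⇒ V=52.0824 exercise | (k=4,j=1): S=98.1365, (K−S)⁺=16.7935, hold=24.1899 ⇒ V=24.1899 continue | (k=4,j=2): S=153.2400, (K−S)⁺=0.0000, hold=5.4728 ⇒ V=5.4728 continue | (k=4,j=3): S=239.2841, (K−S)⁺=0.0000, hold=0.0000 ⇒ V=0.0000 continue | (k=4,j=4): S=373.6418, (K−S)⁺=0.0000, hold=0.0000 ⇒ V=0.0000 continue  boundary S*=62.8476
step 3: (k=3,j=0): S=78.5344, (K−S)⁺=36.3956, hold=38.8159 ⇒ V=38.8159 continue | (k=3,j=1): S=122.6313, (K−S)⁺=0.0000, hold=15.3792 ⇒ V=15.3792 continue | (k=3,j=2): S=191.4886, (K−S)⁺=0.0000, hold=2.9102 ⇒ V=2.9102 continue | (k=3,j=3): S=299.0092, (K−S)⁺=0.0000, hold=0.0000 ⇒ V=0.0000 continue  boundary S*=-
step 2: (k=2,j=0): S=98.1365, (K−S)⁺=16.7935, hold=27.7109 ⇒ V=27.7109 continue | (k=2,j=1): S=153.2400, (K−S)⁺=0.0000, hold=9.5160 ⇒ V=9.5160 continue | (k=2,j=2): S=239.2841, (K−S)⁺=0.0000, hold=1.5476 ⇒ V=1.5476 continue  boundary S*=-
step 1: (k=1,j=0): S=122.6313, (K−S)⁺=0.0000, hold=19.1102 ⇒ V=19.1102 continue | (k=1,j=1): S=191.4886, (K−S)⁺=0.0000, hold=5.7717 ⇒ V=5.7717 continue  boundary S*=-
step 0: (k=0,j=0): S=153.2400, (K−S)⁺=0.0000, hold=12.8154 ⇒ V=12.8154 continue  boundary S*=-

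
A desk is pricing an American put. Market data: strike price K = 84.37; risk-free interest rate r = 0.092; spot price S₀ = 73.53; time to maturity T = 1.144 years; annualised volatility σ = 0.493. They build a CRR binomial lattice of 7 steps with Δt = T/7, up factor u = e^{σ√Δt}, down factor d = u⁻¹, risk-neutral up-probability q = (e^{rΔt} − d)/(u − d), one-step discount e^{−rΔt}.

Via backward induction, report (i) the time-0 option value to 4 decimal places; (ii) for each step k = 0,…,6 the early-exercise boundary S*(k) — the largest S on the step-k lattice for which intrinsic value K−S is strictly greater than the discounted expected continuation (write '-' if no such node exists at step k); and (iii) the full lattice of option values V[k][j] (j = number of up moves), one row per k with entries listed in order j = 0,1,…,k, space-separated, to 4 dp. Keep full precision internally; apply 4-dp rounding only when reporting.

params: Δt=0.16343 u=1.22055 d=0.81930 q=0.48809 e^(-rΔt)=0.98508
t_7 payoffs: 66.1489 57.2252 43.9312 24.1267 0.0000 0.0000 0.0000 0.0000
t_6: node(6,0) S=22.2398 payoff=62.1302 vs cont=60.8711 → 62.1302 [stop]  node(6,1) S=33.1316 payoff=51.2384 vs cont=49.9794 → 51.2384 [stop]  node(6,2) S=49.3575 payoff=35.0125 vs cont=33.7534 → 35.0125 [stop]  node(6,3) S=73.5300 payoff=10.8400 vs cont=12.1663 → 12.1663 [wait]  node(6,4) S=109.5408 payoff=0.0000 vs cont=0.0000 → 0.0000 [wait]  node(6,5) S=163.1875 payoff=0.0000 vs cont=0.0000 → 0.0000 [wait]  node(6,6) S=243.1074 payoff=0.0000 vs cont=0.0000 → 0.0000 [wait]  ⇒ S*(6)=49.3575
t_5: node(5,0) S=27.1448 payoff=57.2252 vs cont=55.9662 → 57.2252 [stop]  node(5,1) S=40.4388 payoff=43.9312 vs cont=42.6722 → 43.9312 [stop]  node(5,2) S=60.2433 payoff=24.1267 vs cont=23.5053 → 24.1267 [stop]  node(5,3) S=89.7470 payoff=0.0000 vs cont=6.1351 → 6.1351 [wait]  node(5,4) S=133.7000 payoff=0.0000 vs cont=0.0000 → 0.0000 [wait]  node(5,5) S=199.1786 payoff=0.0000 vs cont=0.0000 → 0.0000 [wait]  ⇒ S*(5)=60.2433
t_4: node(4,0) S=33.1316 payoff=51.2384 vs cont=49.9794 → 51.2384 [stop]  node(4,1) S=49.3575 payoff=35.0125 vs cont=33.7534 → 35.0125 [stop]  node(4,2) S=73.5300 payoff=10.8400 vs cont=15.1161 → 15.1161 [wait]  node(4,3) S=109.5408 payoff=0.0000 vs cont=3.0937 → 3.0937 [wait]  node(4,4) S=163.1875 payoff=0.0000 vs cont=0.0000 → 0.0000 [wait]  ⇒ S*(4)=49.3575
t_3: node(3,0) S=40.4388 payoff=43.9312 vs cont=42.6722 → 43.9312 [stop]  node(3,1) S=60.2433 payoff=24.1267 vs cont=24.9236 → 24.9236 [wait]  node(3,2) S=89.7470 payoff=0.0000 vs cont=9.1100 → 9.1100 [wait]  node(3,3) S=133.7000 payoff=0.0000 vs cont=1.5601 → 1.5601 [wait]  ⇒ S*(3)=40.4388
t_2: node(2,0) S=49.3575 payoff=35.0125 vs cont=34.1366 → 35.0125 [stop]  node(2,1) S=73.5300 payoff=10.8400 vs cont=16.9483 → 16.9483 [wait]  node(2,2) S=109.5408 payoff=0.0000 vs cont=5.3440 → 5.3440 [wait]  ⇒ S*(2)=49.3575
t_1: node(1,0) S=60.2433 payoff=24.1267 vs cont=25.8046 → 25.8046 [wait]  node(1,1) S=89.7470 payoff=0.0000 vs cont=11.1159 → 11.1159 [wait]  ⇒ S*(1)=-
t_0: node(0,0) S=73.5300 payoff=10.8400 vs cont=18.3571 → 18.3571 [wait]  ⇒ S*(0)=-

price = 18.3571
boundary = - - 49.3575 40.4388 49.3575 60.2433 49.3575
tree:
18.3571
25.8046 11.1159
35.0125 16.9483 5.3440
43.9312 24.9236 9.1100 1.5601
51.2384 35.0125 15.1161 3.0937 0.0000
57.2252 43.9312 24.1267 6.1351 0.0000 0.0000
62.1302 51.2384 35.0125 12.1663 0.0000 0.0000 0.0000
66.1489 57.2252 43.9312 24.1267 0.0000 0.0000 0.0000 0.0000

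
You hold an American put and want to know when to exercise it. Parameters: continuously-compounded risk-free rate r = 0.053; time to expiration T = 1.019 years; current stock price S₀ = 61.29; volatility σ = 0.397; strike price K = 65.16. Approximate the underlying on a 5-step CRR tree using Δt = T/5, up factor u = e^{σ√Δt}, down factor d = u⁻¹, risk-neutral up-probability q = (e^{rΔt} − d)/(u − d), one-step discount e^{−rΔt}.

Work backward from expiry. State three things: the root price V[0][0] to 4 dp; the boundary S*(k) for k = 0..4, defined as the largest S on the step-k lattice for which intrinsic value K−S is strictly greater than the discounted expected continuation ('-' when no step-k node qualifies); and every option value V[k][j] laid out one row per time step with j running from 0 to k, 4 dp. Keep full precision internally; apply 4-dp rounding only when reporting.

price = 10.7336
boundary = - - 42.8271 35.8000 42.8271
tree:
10.7336
15.8112 5.5917
22.3329 9.2523 1.8368
29.3600 14.7723 3.6084 0.0000
35.2340 22.3329 7.0889 0.0000 0.0000
40.1443 29.3600 13.9265 0.0000 0.0000 0.0000

Δt=0.20380, u=1.19629, d=0.83592, q=0.48545, disc=e^(-rΔt)=0.98926
k=5 terminal: V=max(K-S,0) → 40.1443 29.3600 13.9265 0.0000 0.0000 0.0000
k=4: j=0 S=29.9260 intr=35.2340 cont=34.5340 V=35.2340[EX]; j=1 S=42.8271 intr=22.3329 cont=21.6328 V=22.3329[EX]; j=2 S=61.2900 intr=3.8700 cont=7.0889 V=7.0889[hold]; j=3 S=87.7123 intr=0.0000 cont=0.0000 V=0.0000[hold]; j=4 S=125.5252 intr=0.0000 cont=0.0000 V=0.0000[hold]  S*(4)=42.8271
k=3: j=0 S=35.8000 intr=29.3600 cont=28.6599 V=29.3600[EX]; j=1 S=51.2335 intr=13.9265 cont=14.7723 V=14.7723[hold]; j=2 S=73.3204 intr=0.0000 cont=3.6084 V=3.6084[hold]; j=3 S=104.9290 intr=0.0000 cont=0.0000 V=0.0000[hold]  S*(3)=35.8000
k=2: j=0 S=42.8271 intr=22.3329 cont=22.0390 V=22.3329[EX]; j=1 S=61.2900 intr=3.8700 cont=9.2523 V=9.2523[hold]; j=2 S=87.7123 intr=0.0000 cont=1.8368 V=1.8368[hold]  S*(2)=42.8271
k=1: j=0 S=51.2335 intr=13.9265 cont=15.8112 V=15.8112[hold]; j=1 S=73.3204 intr=0.0000 cont=5.5917 V=5.5917[hold]  S*(1)=-
k=0: j=0 S=61.2900 intr=3.8700 cont=10.7336 V=10.7336[hold]  S*(0)=-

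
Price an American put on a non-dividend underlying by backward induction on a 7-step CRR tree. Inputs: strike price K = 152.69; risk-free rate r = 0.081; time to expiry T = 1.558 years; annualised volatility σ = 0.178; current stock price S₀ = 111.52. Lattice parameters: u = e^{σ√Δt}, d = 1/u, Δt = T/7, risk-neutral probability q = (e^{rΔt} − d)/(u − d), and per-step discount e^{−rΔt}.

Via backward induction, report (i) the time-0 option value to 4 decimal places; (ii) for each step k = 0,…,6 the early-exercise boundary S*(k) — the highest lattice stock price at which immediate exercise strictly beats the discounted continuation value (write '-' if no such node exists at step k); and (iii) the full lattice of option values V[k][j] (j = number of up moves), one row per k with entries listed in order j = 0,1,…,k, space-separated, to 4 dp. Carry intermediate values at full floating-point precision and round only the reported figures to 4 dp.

params: Δt=0.22257 u=1.08760 d=0.91945 q=0.58721 e^(-rΔt)=0.98213
t_7 payoffs: 90.7372 79.4073 66.0054 50.1526 31.4005 9.2192 0.0000 0.0000
t_6: node(6,0) S=67.3800 payoff=85.3100 vs cont=82.5819 → 85.3100 [stop]  node(6,1) S=79.7024 payoff=72.9876 vs cont=70.2595 → 72.9876 [stop]  node(6,2) S=94.2784 payoff=58.4116 vs cont=55.6835 → 58.4116 [stop]  node(6,3) S=111.5200 payoff=41.1700 vs cont=38.4419 → 41.1700 [stop]  node(6,4) S=131.9147 payoff=20.7753 vs cont=18.0472 → 20.7753 [stop]  node(6,5) S=156.0393 payoff=0.0000 vs cont=3.7376 → 3.7376 [wait]  node(6,6) S=184.5756 payoff=0.0000 vs cont=0.0000 → 0.0000 [wait]  ⇒ S*(6)=131.9147
t_5: node(5,0) S=73.2827 payoff=79.4073 vs cont=76.6792 → 79.4073 [stop]  node(5,1) S=86.6846 payoff=66.0054 vs cont=63.2773 → 66.0054 [stop]  node(5,2) S=102.5374 payoff=50.1526 vs cont=47.4245 → 50.1526 [stop]  node(5,3) S=121.2895 payoff=31.4005 vs cont=28.6725 → 31.4005 [stop]  node(5,4) S=143.4708 payoff=9.2192 vs cont=10.5782 → 10.5782 [wait]  node(5,5) S=169.7087 payoff=0.0000 vs cont=1.5153 → 1.5153 [wait]  ⇒ S*(5)=121.2895
t_4: node(4,0) S=79.7024 payoff=72.9876 vs cont=70.2595 → 72.9876 [stop]  node(4,1) S=94.2784 payoff=58.4116 vs cont=55.6835 → 58.4116 [stop]  node(4,2) S=111.5200 payoff=41.1700 vs cont=38.4419 → 41.1700 [stop]  node(4,3) S=131.9147 payoff=20.7753 vs cont=18.8310 → 20.7753 [stop]  node(4,4) S=156.0393 payoff=0.0000 vs cont=5.1625 → 5.1625 [wait]  ⇒ S*(4)=131.9147
t_3: node(3,0) S=86.6846 payoff=66.0054 vs cont=63.2773 → 66.0054 [stop]  node(3,1) S=102.5374 payoff=50.1526 vs cont=47.4245 → 50.1526 [stop]  node(3,2) S=121.2895 payoff=31.4005 vs cont=28.6725 → 31.4005 [stop]  node(3,3) S=143.4708 payoff=9.2192 vs cont=11.4000 → 11.4000 [wait]  ⇒ S*(3)=121.2895
t_2: node(2,0) S=94.2784 payoff=58.4116 vs cont=55.6835 → 58.4116 [stop]  node(2,1) S=111.5200 payoff=41.1700 vs cont=38.4419 → 41.1700 [stop]  node(2,2) S=131.9147 payoff=20.7753 vs cont=19.3049 → 20.7753 [stop]  ⇒ S*(2)=131.9147
t_1: node(1,0) S=102.5374 payoff=50.1526 vs cont=47.4245 → 50.1526 [stop]  node(1,1) S=121.2895 payoff=31.4005 vs cont=28.6725 → 31.4005 [stop]  ⇒ S*(1)=121.2895
t_0: node(0,0) S=111.5200 payoff=41.1700 vs cont=38.4419 → 41.1700 [stop]  ⇒ S*(0)=111.5200

price = 41.1700
boundary = 111.5200 121.2895 131.9147 121.2895 131.9147 121.2895 131.9147
tree:
41.1700
50.1526 31.4005
58.4116 41.1700 20.7753
66.0054 50.1526 31.4005 11.4000
72.9876 58.4116 41.1700 20.7753 5.1625
79.4073 66.0054 50.1526 31.4005 10.5782 1.5153
85.3100 72.9876 58.4116 41.1700 20.7753 3.7376 0.0000
90.7372 79.4073 66.0054 50.1526 31.4005 9.2192 0.0000 0.0000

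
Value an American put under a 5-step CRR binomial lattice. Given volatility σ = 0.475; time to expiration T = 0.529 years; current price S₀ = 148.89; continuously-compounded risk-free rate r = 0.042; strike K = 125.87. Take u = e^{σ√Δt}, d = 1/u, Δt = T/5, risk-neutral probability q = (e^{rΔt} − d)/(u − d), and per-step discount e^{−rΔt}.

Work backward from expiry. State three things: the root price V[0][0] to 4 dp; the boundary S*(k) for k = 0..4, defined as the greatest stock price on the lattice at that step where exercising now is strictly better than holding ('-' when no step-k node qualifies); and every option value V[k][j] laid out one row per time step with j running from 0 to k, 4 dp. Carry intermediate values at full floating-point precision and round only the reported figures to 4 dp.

price = 7.9725
boundary = - - - 93.6626 80.2540
tree:
7.9725
13.1084 2.3889
20.9631 4.5776 0.0000
32.2074 8.7716 0.0000 0.0000
45.6160 16.8081 0.0000 0.0000 0.0000
57.1051 32.2074 0.0000 0.0000 0.0000 0.0000

Δt=0.10580, u=1.16708, d=0.85684, q=0.47581, disc=e^(-rΔt)=0.99557
k=5 terminal: V=max(K-S,0) → 57.1051 32.2074 0.0000 0.0000 0.0000 0.0000
k=4: j=0 S=80.2540 intr=45.6160 cont=45.0579 V=45.6160[EX]; j=1 S=109.3116 intr=16.5584 cont=16.8081 V=16.8081[hold]; j=2 S=148.8900 intr=0.0000 cont=0.0000 V=0.0000[hold]; j=3 S=202.7986 intr=0.0000 cont=0.0000 V=0.0000[hold]; j=4 S=276.2259 intr=0.0000 cont=0.0000 V=0.0000[hold]  S*(4)=80.2540
k=3: j=0 S=93.6626 intr=32.2074 cont=31.7675 V=32.2074[EX]; j=1 S=127.5751 intr=0.0000 cont=8.7716 V=8.7716[hold]; j=2 S=173.7662 intr=0.0000 cont=0.0000 V=0.0000[hold]; j=3 S=236.6817 intr=0.0000 cont=0.0000 V=0.0000[hold]  S*(3)=93.6626
k=2: j=0 S=109.3116 intr=16.5584 cont=20.9631 V=20.9631[hold]; j=1 S=148.8900 intr=0.0000 cont=4.5776 V=4.5776[hold]; j=2 S=202.7986 intr=0.0000 cont=0.0000 V=0.0000[hold]  S*(2)=-
k=1: j=0 S=127.5751 intr=0.0000 cont=13.1084 V=13.1084[hold]; j=1 S=173.7662 intr=0.0000 cont=2.3889 V=2.3889[hold]  S*(1)=-
k=0: j=0 S=148.8900 intr=0.0000 cont=7.9725 V=7.9725[hold]  S*(0)=-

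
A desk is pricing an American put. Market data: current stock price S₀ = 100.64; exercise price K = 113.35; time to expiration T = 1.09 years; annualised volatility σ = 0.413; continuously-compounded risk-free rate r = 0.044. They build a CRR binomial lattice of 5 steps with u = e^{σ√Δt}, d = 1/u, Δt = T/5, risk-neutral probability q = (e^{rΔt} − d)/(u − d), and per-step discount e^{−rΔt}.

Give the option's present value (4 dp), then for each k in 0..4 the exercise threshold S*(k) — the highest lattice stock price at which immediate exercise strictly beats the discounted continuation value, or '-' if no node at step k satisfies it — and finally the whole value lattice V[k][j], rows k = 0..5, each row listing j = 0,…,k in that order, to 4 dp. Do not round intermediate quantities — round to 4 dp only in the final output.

price = 22.6774
boundary = - - 68.4351 56.4330 68.4351
tree:
22.6774
32.6087 12.2370
44.9149 19.7629 4.2254
56.9170 30.7059 8.1535 0.0000
66.8141 44.9149 15.7335 0.0000 0.0000
74.9756 56.9170 30.3602 0.0000 0.0000 0.0000

Δt=0.21800  u=1.21268  d=0.82462  q=0.47678  discount=0.99045
step 5 (expiry): payoffs max(K−S,0) = 74.9756 56.9170 30.3602 0.0000 0.0000 0.0000
step 4: (k=4,j=0): S=46.5359, (K−S)⁺=66.8141, hold=65.7321 ⇒ V=66.8141 exercise | (k=4,j=1): S=68.4351, (K−S)⁺=44.9149, hold=43.8328 ⇒ V=44.9149 exercise | (k=4,j=2): S=100.6400, (K−S)⁺=12.7100, hold=15.7335 ⇒ V=15.7335 continue | (k=4,j=3): S=148.0001, (K−S)⁺=0.0000, hold=0.0000 ⇒ V=0.0000 continue | (k=4,j=4): S=217.6474, (K−S)⁺=0.0000, hold=0.0000 ⇒ V=0.0000 continue  boundary S*=68.4351
step 3: (k=3,j=0): S=56.4330, (K−S)⁺=56.9170, hold=55.8349 ⇒ V=56.9170 exercise | (k=3,j=1): S=82.9898, (K−S)⁺=30.3602, hold=30.7059 ⇒ V=30.7059 continue | (k=3,j=2): S=122.0440, (K−S)⁺=0.0000, hold=8.1535 ⇒ V=8.1535 continue | (k=3,j=3): S=179.4766, (K−S)⁺=0.0000, hold=0.0000 ⇒ V=0.0000 continue  boundary S*=56.4330
step 2: (k=2,j=0): S=68.4351, (K−S)⁺=44.9149, hold=43.9961 ⇒ V=44.9149 exercise | (k=2,j=1): S=100.6400, (K−S)⁺=12.7100, hold=19.7629 ⇒ V=19.7629 continue | (k=2,j=2): S=148.0001, (K−S)⁺=0.0000, hold=4.2254 ⇒ V=4.2254 continue  boundary S*=68.4351
step 1: (k=1,j=0): S=82.9898, (K−S)⁺=30.3602, hold=32.6087 ⇒ V=32.6087 continue | (k=1,j=1): S=122.0440, (K−S)⁺=0.0000, hold=12.2370 ⇒ V=12.2370 continue  boundary S*=-
step 0: (k=0,j=0): S=100.6400, (K−S)⁺=12.7100, hold=22.6774 ⇒ V=22.6774 continue  boundary S*=-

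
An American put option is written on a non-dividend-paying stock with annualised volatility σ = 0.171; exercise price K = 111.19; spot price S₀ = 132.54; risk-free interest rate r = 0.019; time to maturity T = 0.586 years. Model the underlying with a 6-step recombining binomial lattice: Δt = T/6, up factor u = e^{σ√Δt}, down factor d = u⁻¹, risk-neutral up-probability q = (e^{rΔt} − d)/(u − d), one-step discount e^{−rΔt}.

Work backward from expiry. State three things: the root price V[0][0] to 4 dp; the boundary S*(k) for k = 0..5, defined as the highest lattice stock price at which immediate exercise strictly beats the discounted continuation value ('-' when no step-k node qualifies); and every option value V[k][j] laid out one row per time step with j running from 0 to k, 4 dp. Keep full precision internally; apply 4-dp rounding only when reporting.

price = 0.6004
boundary = - - - - - 101.4618
tree:
0.6004
1.0871 0.1237
1.9419 0.2498 0.0000
3.4098 0.5046 0.0000 0.0000
5.8518 1.0192 0.0000 0.0000 0.0000
9.7282 2.0587 0.0000 0.0000 0.0000 0.0000
15.0080 4.1585 0.0000 0.0000 0.0000 0.0000 0.0000

Δt=0.09767, u=1.05489, d=0.94796, q=0.50401, disc=e^(-rΔt)=0.99815
k=6 terminal: V=max(K-S,0) → 15.0080 4.1585 0.0000 0.0000 0.0000 0.0000 0.0000
k=5: j=0 S=101.4618 intr=9.7282 cont=9.5220 V=9.7282[EX]; j=1 S=112.9069 intr=0.0000 cont=2.0587 V=2.0587[hold]; j=2 S=125.6429 intr=0.0000 cont=0.0000 V=0.0000[hold]; j=3 S=139.8157 intr=0.0000 cont=0.0000 V=0.0000[hold]; j=4 S=155.5871 intr=0.0000 cont=0.0000 V=0.0000[hold]; j=5 S=173.1375 intr=0.0000 cont=0.0000 V=0.0000[hold]  S*(5)=101.4618
k=4: j=0 S=107.0315 intr=4.1585 cont=5.8518 V=5.8518[hold]; j=1 S=119.1048 intr=0.0000 cont=1.0192 V=1.0192[hold]; j=2 S=132.5400 intr=0.0000 cont=0.0000 V=0.0000[hold]; j=3 S=147.4907 intr=0.0000 cont=0.0000 V=0.0000[hold]; j=4 S=164.1279 intr=0.0000 cont=0.0000 V=0.0000[hold]  S*(4)=-
k=3: j=0 S=112.9069 intr=0.0000 cont=3.4098 V=3.4098[hold]; j=1 S=125.6429 intr=0.0000 cont=0.5046 V=0.5046[hold]; j=2 S=139.8157 intr=0.0000 cont=0.0000 V=0.0000[hold]; j=3 S=155.5871 intr=0.0000 cont=0.0000 V=0.0000[hold]  S*(3)=-
k=2: j=0 S=119.1048 intr=0.0000 cont=1.9419 V=1.9419[hold]; j=1 S=132.5400 intr=0.0000 cont=0.2498 V=0.2498[hold]; j=2 S=147.4907 intr=0.0000 cont=0.0000 V=0.0000[hold]  S*(2)=-
k=1: j=0 S=125.6429 intr=0.0000 cont=1.0871 V=1.0871[hold]; j=1 S=139.8157 intr=0.0000 cont=0.1237 V=0.1237[hold]  S*(1)=-
k=0: j=0 S=132.5400 intr=0.0000 cont=0.6004 V=0.6004[hold]  S*(0)=-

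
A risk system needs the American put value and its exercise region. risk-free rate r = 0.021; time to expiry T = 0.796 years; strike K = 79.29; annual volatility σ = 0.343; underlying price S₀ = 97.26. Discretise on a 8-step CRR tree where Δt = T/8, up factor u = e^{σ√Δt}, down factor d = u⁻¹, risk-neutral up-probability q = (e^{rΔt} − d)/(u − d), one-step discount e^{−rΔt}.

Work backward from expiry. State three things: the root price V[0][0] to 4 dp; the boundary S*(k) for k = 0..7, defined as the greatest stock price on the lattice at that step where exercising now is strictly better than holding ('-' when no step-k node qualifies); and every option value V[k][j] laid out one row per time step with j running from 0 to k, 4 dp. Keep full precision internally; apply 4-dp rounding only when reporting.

price = 3.5465
boundary = - - - - - 56.6230 63.0930 70.3023
tree:
3.5465
5.4606 1.5100
8.2085 2.5385 0.4141
11.9817 4.1991 0.7693 0.0350
16.8618 6.8023 1.4268 0.0678 0.0000
22.6670 10.7116 2.6409 0.1314 0.0000 0.0000
28.4736 16.1970 4.8777 0.2545 0.0000 0.0000 0.0000
33.6846 22.6670 8.9877 0.4929 0.0000 0.0000 0.0000 0.0000
38.3613 28.4736 16.1970 0.9547 0.0000 0.0000 0.0000 0.0000 0.0000

params: Δt=0.09950 u=1.11426 d=0.89745 q=0.48263 e^(-rΔt)=0.99791
t_8 payoffs: 38.3613 28.4736 16.1970 0.9547 0.0000 0.0000 0.0000 0.0000 0.0000
t_7: node(7,0) S=45.6054 payoff=33.6846 vs cont=33.5191 → 33.6846 [stop]  node(7,1) S=56.6230 payoff=22.6670 vs cont=22.5015 → 22.6670 [stop]  node(7,2) S=70.3023 payoff=8.9877 vs cont=8.8222 → 8.9877 [stop]  node(7,3) S=87.2863 payoff=0.0000 vs cont=0.4929 → 0.4929 [wait]  node(7,4) S=108.3734 payoff=0.0000 vs cont=0.0000 → 0.0000 [wait]  node(7,5) S=134.5548 payoff=0.0000 vs cont=0.0000 → 0.0000 [wait]  node(7,6) S=167.0613 payoff=0.0000 vs cont=0.0000 → 0.0000 [wait]  node(7,7) S=207.4209 payoff=0.0000 vs cont=0.0000 → 0.0000 [wait]  ⇒ S*(7)=70.3023
t_6: node(6,0) S=50.8164 payoff=28.4736 vs cont=28.3080 → 28.4736 [stop]  node(6,1) S=63.0930 payoff=16.1970 vs cont=16.0315 → 16.1970 [stop]  node(6,2) S=78.3353 payoff=0.9547 vs cont=4.8777 → 4.8777 [wait]  node(6,3) S=97.2600 payoff=0.0000 vs cont=0.2545 → 0.2545 [wait]  node(6,4) S=120.7566 payoff=0.0000 vs cont=0.0000 → 0.0000 [wait]  node(6,5) S=149.9297 payoff=0.0000 vs cont=0.0000 → 0.0000 [wait]  node(6,6) S=186.1505 payoff=0.0000 vs cont=0.0000 → 0.0000 [wait]  ⇒ S*(6)=63.0930
t_5: node(5,0) S=56.6230 payoff=22.6670 vs cont=22.5015 → 22.6670 [stop]  node(5,1) S=70.3023 payoff=8.9877 vs cont=10.7116 → 10.7116 [wait]  node(5,2) S=87.2863 payoff=0.0000 vs cont=2.6409 → 2.6409 [wait]  node(5,3) S=108.3734 payoff=0.0000 vs cont=0.1314 → 0.1314 [wait]  node(5,4) S=134.5548 payoff=0.0000 vs cont=0.0000 → 0.0000 [wait]  node(5,5) S=167.0613 payoff=0.0000 vs cont=0.0000 → 0.0000 [wait]  ⇒ S*(5)=56.6230
t_4: node(4,0) S=63.0930 payoff=16.1970 vs cont=16.8618 → 16.8618 [wait]  node(4,1) S=78.3353 payoff=0.9547 vs cont=6.8023 → 6.8023 [wait]  node(4,2) S=97.2600 payoff=0.0000 vs cont=1.4268 → 1.4268 [wait]  node(4,3) S=120.7566 payoff=0.0000 vs cont=0.0678 → 0.0678 [wait]  node(4,4) S=149.9297 payoff=0.0000 vs cont=0.0000 → 0.0000 [wait]  ⇒ S*(4)=-
t_3: node(3,0) S=70.3023 payoff=8.9877 vs cont=11.9817 → 11.9817 [wait]  node(3,1) S=87.2863 payoff=0.0000 vs cont=4.1991 → 4.1991 [wait]  node(3,2) S=108.3734 payoff=0.0000 vs cont=0.7693 → 0.7693 [wait]  node(3,3) S=134.5548 payoff=0.0000 vs cont=0.0350 → 0.0350 [wait]  ⇒ S*(3)=-
t_2: node(2,0) S=78.3353 payoff=0.9547 vs cont=8.2085 → 8.2085 [wait]  node(2,1) S=97.2600 payoff=0.0000 vs cont=2.5385 → 2.5385 [wait]  node(2,2) S=120.7566 payoff=0.0000 vs cont=0.4141 → 0.4141 [wait]  ⇒ S*(2)=-
t_1: node(1,0) S=87.2863 payoff=0.0000 vs cont=5.4606 → 5.4606 [wait]  node(1,1) S=108.3734 payoff=0.0000 vs cont=1.5100 → 1.5100 [wait]  ⇒ S*(1)=-
t_0: node(0,0) S=97.2600 payoff=0.0000 vs cont=3.5465 → 3.5465 [wait]  ⇒ S*(0)=-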